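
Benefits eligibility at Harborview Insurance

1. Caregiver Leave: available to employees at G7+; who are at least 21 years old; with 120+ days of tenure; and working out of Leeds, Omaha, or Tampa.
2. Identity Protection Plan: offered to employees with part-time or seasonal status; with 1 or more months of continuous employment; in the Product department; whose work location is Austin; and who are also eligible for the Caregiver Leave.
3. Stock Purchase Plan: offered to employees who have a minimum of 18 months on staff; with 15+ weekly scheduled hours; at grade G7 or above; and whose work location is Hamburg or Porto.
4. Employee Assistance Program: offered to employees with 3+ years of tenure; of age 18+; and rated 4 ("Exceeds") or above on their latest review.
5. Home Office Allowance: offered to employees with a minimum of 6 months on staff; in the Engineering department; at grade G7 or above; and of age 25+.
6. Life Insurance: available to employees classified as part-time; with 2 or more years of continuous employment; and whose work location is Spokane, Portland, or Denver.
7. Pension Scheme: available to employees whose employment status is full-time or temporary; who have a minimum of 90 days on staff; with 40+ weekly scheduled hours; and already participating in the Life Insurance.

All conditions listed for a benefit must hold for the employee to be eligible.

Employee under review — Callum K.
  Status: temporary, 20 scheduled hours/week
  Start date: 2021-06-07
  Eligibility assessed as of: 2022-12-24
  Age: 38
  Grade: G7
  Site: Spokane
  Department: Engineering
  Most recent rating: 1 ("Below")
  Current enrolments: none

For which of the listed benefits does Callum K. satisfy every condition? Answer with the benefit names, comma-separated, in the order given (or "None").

Home Office Allowance

Service from 2021-06-07 to 2022-12-24: 565 days.
Caregiver Leave — grade G7 ≥ G7 ✓; age 38 ≥ 21 ✓; service 565 days ≥ 120 days ✓; site Spokane ✗ (not Leeds, Omaha, or Tampa) → not eligible.
Identity Protection Plan — status temporary ✗ (requires part-time or seasonal) → not eligible.
Stock Purchase Plan — service 565 days ≥ 18 months (≈540 days) ✓; 20 hrs/wk ≥ 15 ✓; grade G7 ≥ G7 ✓; site Spokane ✗ (not Hamburg or Porto) → not eligible.
Employee Assistance Program — service 565 days < 3 years (≈1095 days) ✗ → not eligible.
Home Office Allowance — service 565 days ≥ 6 months (≈180 days) ✓; dept Engineering ✓; grade G7 ≥ G7 ✓; age 38 ≥ 25 ✓ → eligible.
Life Insurance — status temporary ✗ (requires part-time) → not eligible.
Pension Scheme — status temporary ✓; service 565 days ≥ 90 days ✓; 20 hrs/wk < 40 ✗ → not eligible.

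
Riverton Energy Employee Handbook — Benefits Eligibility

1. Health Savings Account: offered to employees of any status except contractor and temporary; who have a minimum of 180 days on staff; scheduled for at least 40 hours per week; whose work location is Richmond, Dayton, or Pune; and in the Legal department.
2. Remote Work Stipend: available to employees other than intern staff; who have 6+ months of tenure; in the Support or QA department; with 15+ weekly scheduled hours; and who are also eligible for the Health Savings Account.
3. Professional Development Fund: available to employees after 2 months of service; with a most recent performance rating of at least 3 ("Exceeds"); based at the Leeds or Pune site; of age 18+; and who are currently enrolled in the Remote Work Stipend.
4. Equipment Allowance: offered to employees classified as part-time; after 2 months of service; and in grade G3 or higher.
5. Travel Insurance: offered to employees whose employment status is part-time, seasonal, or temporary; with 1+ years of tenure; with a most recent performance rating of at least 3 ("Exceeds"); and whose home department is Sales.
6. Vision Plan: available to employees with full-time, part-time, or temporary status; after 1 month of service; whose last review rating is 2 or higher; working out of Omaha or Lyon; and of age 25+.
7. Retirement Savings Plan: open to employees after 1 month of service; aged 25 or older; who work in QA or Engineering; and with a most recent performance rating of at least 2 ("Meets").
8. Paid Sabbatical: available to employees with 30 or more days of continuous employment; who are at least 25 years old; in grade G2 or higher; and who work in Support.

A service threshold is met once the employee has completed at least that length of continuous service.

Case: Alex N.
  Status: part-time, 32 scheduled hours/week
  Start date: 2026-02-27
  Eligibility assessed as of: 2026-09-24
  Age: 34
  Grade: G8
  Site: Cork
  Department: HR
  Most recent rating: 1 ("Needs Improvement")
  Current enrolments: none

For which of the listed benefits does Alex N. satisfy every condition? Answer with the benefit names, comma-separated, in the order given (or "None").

Service from 2026-02-27 to 2026-09-24: 209 days.
Health Savings Account — status part-time ✓ (not excluded); service 209 days ≥ 180 days ✓; 32 hrs/wk < 40 ✗ → not eligible.
Remote Work Stipend — status part-time ✓ (not excluded); service 209 days ≥ 6 months (≈180 days) ✓; dept HR ✗ → not eligible.
Professional Development Fund — service 209 days ≥ 2 months (≈60 days) ✓; rating 1 < 3 ✗ → not eligible.
Equipment Allowance — status part-time ✓; service 209 days ≥ 2 months (≈60 days) ✓; grade G8 ≥ G3 ✓ → eligible.
Travel Insurance — status part-time ✓; service 209 days < 1 year (≈365 days) ✗ → not eligible.
Vision Plan — status part-time ✓; service 209 days ≥ 1 month (≈30 days) ✓; rating 1 < 2 ✗ → not eligible.
Retirement Savings Plan — service 209 days ≥ 1 month (≈30 days) ✓; age 34 ≥ 25 ✓; dept HR ✗ → not eligible.
Paid Sabbatical — service 209 days ≥ 30 days ✓; age 34 ≥ 25 ✓; grade G8 ≥ G2 ✓; dept HR ✗ → not eligible.

Equipment Allowance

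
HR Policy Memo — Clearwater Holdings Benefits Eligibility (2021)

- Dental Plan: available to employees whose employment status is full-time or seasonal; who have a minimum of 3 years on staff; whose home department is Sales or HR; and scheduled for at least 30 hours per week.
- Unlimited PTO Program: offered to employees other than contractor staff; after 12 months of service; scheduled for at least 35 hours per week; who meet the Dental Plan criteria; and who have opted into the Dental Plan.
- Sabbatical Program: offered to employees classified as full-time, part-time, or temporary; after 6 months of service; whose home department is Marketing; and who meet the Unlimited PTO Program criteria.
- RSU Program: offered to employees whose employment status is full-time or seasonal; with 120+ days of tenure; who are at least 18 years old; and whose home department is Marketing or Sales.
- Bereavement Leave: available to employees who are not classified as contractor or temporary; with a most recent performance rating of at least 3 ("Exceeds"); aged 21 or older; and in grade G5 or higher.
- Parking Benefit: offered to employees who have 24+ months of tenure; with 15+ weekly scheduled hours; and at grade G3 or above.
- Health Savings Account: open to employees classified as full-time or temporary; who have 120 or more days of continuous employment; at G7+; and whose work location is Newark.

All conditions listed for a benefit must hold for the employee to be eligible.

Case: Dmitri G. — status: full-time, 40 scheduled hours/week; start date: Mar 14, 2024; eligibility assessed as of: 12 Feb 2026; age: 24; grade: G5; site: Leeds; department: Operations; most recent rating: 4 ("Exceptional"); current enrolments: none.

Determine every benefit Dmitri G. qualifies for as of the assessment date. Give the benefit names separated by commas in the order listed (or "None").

Bereavement Leave

Service from Mar 14, 2024 to 12 Feb 2026: 700 days.
Dental Plan — status full-time ✓; service 700 days < 3 years (≈1095 days) ✗ → not eligible.
Unlimited PTO Program — status full-time ✓ (not excluded); service 700 days ≥ 12 months (≈360 days) ✓; 40 hrs/wk ≥ 35 ✓; not eligible for Dental Plan ✗ → not eligible.
Sabbatical Program — status full-time ✓; service 700 days ≥ 6 months (≈180 days) ✓; dept Operations ✗ → not eligible.
RSU Program — status full-time ✓; service 700 days ≥ 120 days ✓; age 24 ≥ 18 ✓; dept Operations ✗ → not eligible.
Bereavement Leave — status full-time ✓ (not excluded); rating 4 ≥ 3 ✓; age 24 ≥ 21 ✓; grade G5 ≥ G5 ✓ → eligible.
Parking Benefit — service 700 days < 24 months (≈720 days) ✗ → not eligible.
Health Savings Account — status full-time ✓; service 700 days ≥ 120 days ✓; grade G5 < G7 ✗ → not eligible.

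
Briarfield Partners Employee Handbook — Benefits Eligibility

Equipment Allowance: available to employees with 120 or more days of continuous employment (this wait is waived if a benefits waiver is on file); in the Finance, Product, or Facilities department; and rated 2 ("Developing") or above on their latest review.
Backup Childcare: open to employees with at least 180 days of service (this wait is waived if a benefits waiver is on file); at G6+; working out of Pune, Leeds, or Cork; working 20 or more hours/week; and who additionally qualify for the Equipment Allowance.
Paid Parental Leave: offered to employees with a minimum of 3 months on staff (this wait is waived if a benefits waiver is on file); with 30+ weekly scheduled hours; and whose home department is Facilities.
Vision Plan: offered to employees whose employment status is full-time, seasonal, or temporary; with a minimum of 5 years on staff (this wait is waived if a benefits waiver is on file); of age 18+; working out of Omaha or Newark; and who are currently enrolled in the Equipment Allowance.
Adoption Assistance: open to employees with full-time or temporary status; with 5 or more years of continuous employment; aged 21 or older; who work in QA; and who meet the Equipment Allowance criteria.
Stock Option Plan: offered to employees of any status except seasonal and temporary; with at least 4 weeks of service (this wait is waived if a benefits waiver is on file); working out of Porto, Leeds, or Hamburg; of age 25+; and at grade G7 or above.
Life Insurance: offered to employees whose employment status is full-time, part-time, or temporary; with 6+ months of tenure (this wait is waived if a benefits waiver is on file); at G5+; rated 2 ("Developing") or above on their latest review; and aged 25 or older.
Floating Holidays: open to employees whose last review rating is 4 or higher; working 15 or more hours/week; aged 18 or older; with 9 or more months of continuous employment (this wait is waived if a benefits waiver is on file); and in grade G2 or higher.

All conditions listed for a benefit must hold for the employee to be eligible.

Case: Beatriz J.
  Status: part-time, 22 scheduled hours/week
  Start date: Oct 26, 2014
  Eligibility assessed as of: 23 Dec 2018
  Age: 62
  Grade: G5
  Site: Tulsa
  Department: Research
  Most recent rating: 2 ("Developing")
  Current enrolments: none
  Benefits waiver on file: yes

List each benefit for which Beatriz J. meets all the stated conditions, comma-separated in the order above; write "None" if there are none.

Life Insurance

Service from Oct 26, 2014 to 23 Dec 2018: 1519 days.
Equipment Allowance — benefits waiver on file ✓; dept Research ✗ → not eligible.
Backup Childcare — benefits waiver on file ✓; grade G5 < G6 ✗ → not eligible.
Paid Parental Leave — benefits waiver on file ✓; 22 hrs/wk < 30 ✗ → not eligible.
Vision Plan — status part-time ✗ (requires full-time, seasonal, or temporary) → not eligible.
Adoption Assistance — status part-time ✗ (requires full-time or temporary) → not eligible.
Stock Option Plan — status part-time ✓ (not excluded); benefits waiver on file ✓; site Tulsa ✗ (not Porto, Leeds, or Hamburg) → not eligible.
Life Insurance — status part-time ✓; benefits waiver on file ✓; grade G5 ≥ G5 ✓; rating 2 ≥ 2 ✓; age 62 ≥ 25 ✓ → eligible.
Floating Holidays — rating 2 < 4 ✗ → not eligible.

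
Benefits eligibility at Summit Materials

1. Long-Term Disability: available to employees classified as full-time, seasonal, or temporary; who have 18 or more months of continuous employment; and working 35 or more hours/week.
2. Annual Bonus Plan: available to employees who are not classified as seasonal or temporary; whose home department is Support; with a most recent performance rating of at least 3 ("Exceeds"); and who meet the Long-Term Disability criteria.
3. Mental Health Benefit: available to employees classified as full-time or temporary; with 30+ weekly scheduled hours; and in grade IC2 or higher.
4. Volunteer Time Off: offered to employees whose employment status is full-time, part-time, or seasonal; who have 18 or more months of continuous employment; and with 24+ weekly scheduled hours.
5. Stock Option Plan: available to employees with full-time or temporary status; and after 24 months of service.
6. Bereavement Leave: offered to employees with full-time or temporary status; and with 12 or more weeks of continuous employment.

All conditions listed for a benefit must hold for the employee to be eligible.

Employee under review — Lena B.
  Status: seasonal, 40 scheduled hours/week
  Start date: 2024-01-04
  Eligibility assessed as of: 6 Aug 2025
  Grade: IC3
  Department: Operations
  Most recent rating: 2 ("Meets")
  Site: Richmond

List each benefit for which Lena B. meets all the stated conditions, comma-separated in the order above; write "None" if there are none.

Long-Term Disability, Volunteer Time Off

Service from 2024-01-04 to 6 Aug 2025: 580 days.
Long-Term Disability — status seasonal ✓; service 580 days ≥ 18 months (≈540 days) ✓; 40 hrs/wk ≥ 35 ✓ → eligible.
Annual Bonus Plan — status seasonal ✗ (excluded) → not eligible.
Mental Health Benefit — status seasonal ✗ (requires full-time or temporary) → not eligible.
Volunteer Time Off — status seasonal ✓; service 580 days ≥ 18 months (≈540 days) ✓; 40 hrs/wk ≥ 24 ✓ → eligible.
Stock Option Plan — status seasonal ✗ (requires full-time or temporary) → not eligible.
Bereavement Leave — status seasonal ✗ (requires full-time or temporary) → not eligible.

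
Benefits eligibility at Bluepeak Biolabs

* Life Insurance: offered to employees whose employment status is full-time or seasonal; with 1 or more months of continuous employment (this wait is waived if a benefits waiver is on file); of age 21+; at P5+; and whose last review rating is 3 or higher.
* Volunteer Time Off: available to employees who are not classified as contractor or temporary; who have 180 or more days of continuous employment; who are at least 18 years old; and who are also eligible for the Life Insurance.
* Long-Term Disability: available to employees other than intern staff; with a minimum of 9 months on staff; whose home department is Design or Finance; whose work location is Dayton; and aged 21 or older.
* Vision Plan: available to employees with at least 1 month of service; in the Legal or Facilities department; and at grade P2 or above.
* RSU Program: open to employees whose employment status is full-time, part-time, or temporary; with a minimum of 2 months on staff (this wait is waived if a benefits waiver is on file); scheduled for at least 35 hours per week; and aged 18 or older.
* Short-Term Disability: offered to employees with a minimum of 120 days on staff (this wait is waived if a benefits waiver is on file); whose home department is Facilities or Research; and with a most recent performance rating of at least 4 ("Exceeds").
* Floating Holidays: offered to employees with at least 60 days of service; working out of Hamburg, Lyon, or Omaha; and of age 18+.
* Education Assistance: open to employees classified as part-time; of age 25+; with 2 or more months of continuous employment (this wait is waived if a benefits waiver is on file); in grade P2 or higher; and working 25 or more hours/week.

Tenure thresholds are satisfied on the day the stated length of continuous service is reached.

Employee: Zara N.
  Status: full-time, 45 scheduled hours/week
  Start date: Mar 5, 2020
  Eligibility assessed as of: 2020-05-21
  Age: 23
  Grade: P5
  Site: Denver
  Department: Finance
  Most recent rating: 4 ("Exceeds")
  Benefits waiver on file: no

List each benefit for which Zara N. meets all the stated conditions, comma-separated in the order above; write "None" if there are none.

Life Insurance, RSU Program

Service from Mar 5, 2020 to 2020-05-21: 77 days.
Life Insurance — status full-time ✓; no waiver, service 77 days ≥ 1 month (≈30 days) ✓; age 23 ≥ 21 ✓; grade P5 ≥ P5 ✓; rating 4 ≥ 3 ✓ → eligible.
Volunteer Time Off — status full-time ✓ (not excluded); service 77 days < 180 days ✗ → not eligible.
Long-Term Disability — status full-time ✓ (not excluded); service 77 days < 9 months (≈270 days) ✗ → not eligible.
Vision Plan — service 77 days ≥ 1 month (≈30 days) ✓; dept Finance ✗ → not eligible.
RSU Program — status full-time ✓; no waiver, service 77 days ≥ 2 months (≈60 days) ✓; 45 hrs/wk ≥ 35 ✓; age 23 ≥ 18 ✓ → eligible.
Short-Term Disability — no waiver, service 77 days < 120 days ✗ → not eligible.
Floating Holidays — service 77 days ≥ 60 days ✓; site Denver ✗ (not Hamburg, Lyon, or Omaha) → not eligible.
Education Assistance — status full-time ✗ (requires part-time) → not eligible.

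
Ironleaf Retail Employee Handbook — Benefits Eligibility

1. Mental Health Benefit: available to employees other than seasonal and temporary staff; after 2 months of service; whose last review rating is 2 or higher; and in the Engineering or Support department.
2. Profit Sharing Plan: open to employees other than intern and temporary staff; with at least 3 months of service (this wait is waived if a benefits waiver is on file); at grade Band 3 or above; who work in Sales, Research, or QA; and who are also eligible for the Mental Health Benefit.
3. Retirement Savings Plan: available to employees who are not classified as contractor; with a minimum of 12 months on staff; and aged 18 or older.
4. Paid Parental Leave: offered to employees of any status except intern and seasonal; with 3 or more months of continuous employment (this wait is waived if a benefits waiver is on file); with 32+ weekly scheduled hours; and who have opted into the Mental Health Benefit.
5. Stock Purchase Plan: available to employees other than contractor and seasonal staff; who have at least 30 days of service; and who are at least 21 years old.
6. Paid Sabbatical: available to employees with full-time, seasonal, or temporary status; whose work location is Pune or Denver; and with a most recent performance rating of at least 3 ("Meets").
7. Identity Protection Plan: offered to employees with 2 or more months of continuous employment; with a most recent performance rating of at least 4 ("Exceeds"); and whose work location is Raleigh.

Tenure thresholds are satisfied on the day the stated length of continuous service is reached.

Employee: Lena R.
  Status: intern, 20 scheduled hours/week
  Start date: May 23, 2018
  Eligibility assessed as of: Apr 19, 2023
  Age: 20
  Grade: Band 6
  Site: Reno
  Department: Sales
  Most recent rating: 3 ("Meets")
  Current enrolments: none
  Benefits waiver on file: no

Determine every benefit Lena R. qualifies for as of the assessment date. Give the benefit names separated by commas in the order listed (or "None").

Service from May 23, 2018 to Apr 19, 2023: 1792 days.
Mental Health Benefit — status intern ✓ (not excluded); service 1792 days ≥ 2 months (≈60 days) ✓; rating 3 ≥ 2 ✓; dept Sales ✗ → not eligible.
Profit Sharing Plan — status intern ✗ (excluded) → not eligible.
Retirement Savings Plan — status intern ✓ (not excluded); service 1792 days ≥ 12 months (≈360 days) ✓; age 20 ≥ 18 ✓ → eligible.
Paid Parental Leave — status intern ✗ (excluded) → not eligible.
Stock Purchase Plan — status intern ✓ (not excluded); service 1792 days ≥ 30 days ✓; age 20 < 21 ✗ → not eligible.
Paid Sabbatical — status intern ✗ (requires full-time, seasonal, or temporary) → not eligible.
Identity Protection Plan — service 1792 days ≥ 2 months (≈60 days) ✓; rating 3 < 4 ✗ → not eligible.

Retirement Savings Plan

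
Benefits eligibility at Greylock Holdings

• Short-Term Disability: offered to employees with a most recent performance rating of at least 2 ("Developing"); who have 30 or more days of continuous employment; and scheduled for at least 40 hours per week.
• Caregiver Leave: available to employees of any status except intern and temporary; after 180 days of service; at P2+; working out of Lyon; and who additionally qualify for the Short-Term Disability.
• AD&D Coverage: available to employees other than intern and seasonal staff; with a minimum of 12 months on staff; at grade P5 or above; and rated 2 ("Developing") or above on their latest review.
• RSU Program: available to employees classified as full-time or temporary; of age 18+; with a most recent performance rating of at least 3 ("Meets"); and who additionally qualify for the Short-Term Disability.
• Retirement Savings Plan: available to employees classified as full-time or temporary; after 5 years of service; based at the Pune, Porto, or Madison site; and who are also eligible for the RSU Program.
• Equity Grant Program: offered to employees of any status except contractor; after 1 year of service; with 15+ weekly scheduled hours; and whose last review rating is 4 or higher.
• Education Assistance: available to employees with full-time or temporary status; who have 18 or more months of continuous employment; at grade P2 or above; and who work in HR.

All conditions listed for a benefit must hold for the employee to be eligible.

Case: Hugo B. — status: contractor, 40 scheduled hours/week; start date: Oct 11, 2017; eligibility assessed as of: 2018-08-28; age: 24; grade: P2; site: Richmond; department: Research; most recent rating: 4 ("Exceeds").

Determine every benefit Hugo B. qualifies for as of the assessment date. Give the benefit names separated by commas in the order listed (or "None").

Short-Term Disability

Service from Oct 11, 2017 to 2018-08-28: 321 days.
Short-Term Disability — rating 4 ≥ 2 ✓; service 321 days ≥ 30 days ✓; 40 hrs/wk ≥ 40 ✓ → eligible.
Caregiver Leave — status contractor ✓ (not excluded); service 321 days ≥ 180 days ✓; grade P2 ≥ P2 ✓; site Richmond ✗ (not Lyon) → not eligible.
AD&D Coverage — status contractor ✓ (not excluded); service 321 days < 12 months (≈360 days) ✗ → not eligible.
RSU Program — status contractor ✗ (requires full-time or temporary) → not eligible.
Retirement Savings Plan — status contractor ✗ (requires full-time or temporary) → not eligible.
Equity Grant Program — status contractor ✗ (excluded) → not eligible.
Education Assistance — status contractor ✗ (requires full-time or temporary) → not eligible.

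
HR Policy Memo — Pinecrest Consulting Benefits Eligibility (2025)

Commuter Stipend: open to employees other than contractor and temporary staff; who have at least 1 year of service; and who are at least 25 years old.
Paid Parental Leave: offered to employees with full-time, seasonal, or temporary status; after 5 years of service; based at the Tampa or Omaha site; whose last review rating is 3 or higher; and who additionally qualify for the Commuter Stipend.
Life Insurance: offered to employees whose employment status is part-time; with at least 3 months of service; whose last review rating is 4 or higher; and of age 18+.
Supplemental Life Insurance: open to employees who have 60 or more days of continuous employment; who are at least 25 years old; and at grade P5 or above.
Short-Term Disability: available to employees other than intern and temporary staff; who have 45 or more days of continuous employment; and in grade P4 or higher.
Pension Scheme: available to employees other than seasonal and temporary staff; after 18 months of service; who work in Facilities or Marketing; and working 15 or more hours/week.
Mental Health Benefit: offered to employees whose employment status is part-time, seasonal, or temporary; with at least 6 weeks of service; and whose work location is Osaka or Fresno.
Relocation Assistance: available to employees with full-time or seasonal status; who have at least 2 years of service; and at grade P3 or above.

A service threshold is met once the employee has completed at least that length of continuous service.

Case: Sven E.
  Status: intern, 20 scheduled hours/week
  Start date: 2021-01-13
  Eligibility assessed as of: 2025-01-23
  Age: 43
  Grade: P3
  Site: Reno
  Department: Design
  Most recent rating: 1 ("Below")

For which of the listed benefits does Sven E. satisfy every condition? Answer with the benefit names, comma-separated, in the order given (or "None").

Commuter Stipend

Service from 2021-01-13 to 2025-01-23: 1471 days.
Commuter Stipend — status intern ✓ (not excluded); service 1471 days ≥ 1 year (≈365 days) ✓; age 43 ≥ 25 ✓ → eligible.
Paid Parental Leave — status intern ✗ (requires full-time, seasonal, or temporary) → not eligible.
Life Insurance — status intern ✗ (requires part-time) → not eligible.
Supplemental Life Insurance — service 1471 days ≥ 60 days ✓; age 43 ≥ 25 ✓; grade P3 < P5 ✗ → not eligible.
Short-Term Disability — status intern ✗ (excluded) → not eligible.
Pension Scheme — status intern ✓ (not excluded); service 1471 days ≥ 18 months (≈540 days) ✓; dept Design ✗ → not eligible.
Mental Health Benefit — status intern ✗ (requires part-time, seasonal, or temporary) → not eligible.
Relocation Assistance — status intern ✗ (requires full-time or seasonal) → not eligible.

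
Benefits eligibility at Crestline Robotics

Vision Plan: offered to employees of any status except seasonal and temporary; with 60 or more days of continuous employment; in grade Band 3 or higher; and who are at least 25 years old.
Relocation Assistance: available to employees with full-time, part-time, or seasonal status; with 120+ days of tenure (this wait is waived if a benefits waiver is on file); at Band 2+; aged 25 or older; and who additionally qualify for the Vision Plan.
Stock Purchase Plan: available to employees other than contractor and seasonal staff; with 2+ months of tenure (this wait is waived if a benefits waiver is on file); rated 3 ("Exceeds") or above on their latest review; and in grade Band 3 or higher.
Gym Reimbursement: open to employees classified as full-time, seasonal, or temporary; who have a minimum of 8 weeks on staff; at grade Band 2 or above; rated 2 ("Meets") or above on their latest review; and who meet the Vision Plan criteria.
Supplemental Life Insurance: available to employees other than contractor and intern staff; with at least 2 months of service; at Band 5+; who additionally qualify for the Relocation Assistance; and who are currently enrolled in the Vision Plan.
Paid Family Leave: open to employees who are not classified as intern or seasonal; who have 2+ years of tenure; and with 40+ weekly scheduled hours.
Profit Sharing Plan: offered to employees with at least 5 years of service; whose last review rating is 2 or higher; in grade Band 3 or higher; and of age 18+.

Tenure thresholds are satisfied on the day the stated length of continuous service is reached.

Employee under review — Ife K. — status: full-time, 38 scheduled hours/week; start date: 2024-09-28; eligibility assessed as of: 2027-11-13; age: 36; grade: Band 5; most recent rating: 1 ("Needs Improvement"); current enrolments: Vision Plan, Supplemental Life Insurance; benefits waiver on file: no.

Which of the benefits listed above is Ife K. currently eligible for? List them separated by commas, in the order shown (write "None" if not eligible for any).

Vision Plan, Relocation Assistance, Supplemental Life Insurance

Service from 2024-09-28 to 2027-11-13: 1141 days.
Vision Plan — status full-time ✓ (not excluded); service 1141 days ≥ 60 days ✓; grade Band 5 ≥ Band 3 ✓; age 36 ≥ 25 ✓ → eligible.
Relocation Assistance — status full-time ✓; no waiver, service 1141 days ≥ 120 days ✓; grade Band 5 ≥ Band 2 ✓; age 36 ≥ 25 ✓; eligible for Vision Plan ✓ → eligible.
Stock Purchase Plan — status full-time ✓ (not excluded); no waiver, service 1141 days ≥ 2 months (≈60 days) ✓; rating 1 < 3 ✗ → not eligible.
Gym Reimbursement — status full-time ✓; service 1141 days ≥ 8 weeks (≈56 days) ✓; grade Band 5 ≥ Band 2 ✓; rating 1 < 2 ✗ → not eligible.
Supplemental Life Insurance — status full-time ✓ (not excluded); service 1141 days ≥ 2 months (≈60 days) ✓; grade Band 5 ≥ Band 5 ✓; eligible for Relocation Assistance ✓; enrolled in Vision Plan ✓ → eligible.
Paid Family Leave — status full-time ✓ (not excluded); service 1141 days ≥ 2 years (≈730 days) ✓; 38 hrs/wk < 40 ✗ → not eligible.
Profit Sharing Plan — service 1141 days < 5 years (≈1825 days) ✗ → not eligible.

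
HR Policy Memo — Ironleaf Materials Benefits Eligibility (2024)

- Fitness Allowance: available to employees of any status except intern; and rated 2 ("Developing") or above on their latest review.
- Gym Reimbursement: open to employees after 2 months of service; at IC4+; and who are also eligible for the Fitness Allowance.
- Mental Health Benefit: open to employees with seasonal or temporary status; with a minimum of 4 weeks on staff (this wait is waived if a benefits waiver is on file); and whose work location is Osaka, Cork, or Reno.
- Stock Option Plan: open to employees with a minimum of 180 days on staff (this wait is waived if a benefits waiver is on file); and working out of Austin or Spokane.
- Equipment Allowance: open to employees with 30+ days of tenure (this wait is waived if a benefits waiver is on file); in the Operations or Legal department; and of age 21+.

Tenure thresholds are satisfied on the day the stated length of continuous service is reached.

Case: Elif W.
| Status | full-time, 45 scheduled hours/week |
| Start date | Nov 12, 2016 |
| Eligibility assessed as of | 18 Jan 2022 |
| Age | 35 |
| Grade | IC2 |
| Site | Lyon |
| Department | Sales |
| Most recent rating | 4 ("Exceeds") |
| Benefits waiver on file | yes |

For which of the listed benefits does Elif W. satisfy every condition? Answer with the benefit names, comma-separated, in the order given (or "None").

Service from Nov 12, 2016 to 18 Jan 2022: 1893 days.
Fitness Allowance — status full-time ✓ (not excluded); rating 4 ≥ 2 ✓ → eligible.
Gym Reimbursement — service 1893 days ≥ 2 months (≈60 days) ✓; grade IC2 < IC4 ✗ → not eligible.
Mental Health Benefit — status full-time ✗ (requires seasonal or temporary) → not eligible.
Stock Option Plan — benefits waiver on file ✓; site Lyon ✗ (not Austin or Spokane) → not eligible.
Equipment Allowance — benefits waiver on file ✓; dept Sales ✗ → not eligible.

Fitness Allowance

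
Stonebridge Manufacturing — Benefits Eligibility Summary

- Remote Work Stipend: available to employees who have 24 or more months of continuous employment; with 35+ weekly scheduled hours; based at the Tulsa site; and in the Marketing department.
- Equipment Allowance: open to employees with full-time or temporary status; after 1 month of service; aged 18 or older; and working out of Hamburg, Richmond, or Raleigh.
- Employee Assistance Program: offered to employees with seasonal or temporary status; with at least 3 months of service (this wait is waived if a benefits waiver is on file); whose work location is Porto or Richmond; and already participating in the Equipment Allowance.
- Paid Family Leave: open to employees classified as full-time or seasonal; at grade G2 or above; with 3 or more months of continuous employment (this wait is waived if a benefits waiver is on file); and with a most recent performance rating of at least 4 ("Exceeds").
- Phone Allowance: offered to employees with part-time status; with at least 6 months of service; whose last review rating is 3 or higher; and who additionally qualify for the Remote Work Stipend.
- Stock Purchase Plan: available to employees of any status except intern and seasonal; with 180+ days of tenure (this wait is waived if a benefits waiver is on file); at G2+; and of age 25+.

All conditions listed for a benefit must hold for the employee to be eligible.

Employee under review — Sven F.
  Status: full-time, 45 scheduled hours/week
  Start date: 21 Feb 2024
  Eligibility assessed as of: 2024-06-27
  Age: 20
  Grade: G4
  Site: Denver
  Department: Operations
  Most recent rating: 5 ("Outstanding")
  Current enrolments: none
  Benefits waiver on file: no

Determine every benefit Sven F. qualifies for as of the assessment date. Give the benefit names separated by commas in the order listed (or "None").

Paid Family Leave

Service from 21 Feb 2024 to 2024-06-27: 127 days.
Remote Work Stipend — service 127 days < 24 months (≈720 days) ✗ → not eligible.
Equipment Allowance — status full-time ✓; service 127 days ≥ 1 month (≈30 days) ✓; age 20 ≥ 18 ✓; site Denver ✗ (not Hamburg, Richmond, or Raleigh) → not eligible.
Employee Assistance Program — status full-time ✗ (requires seasonal or temporary) → not eligible.
Paid Family Leave — status full-time ✓; grade G4 ≥ G2 ✓; no waiver, service 127 days ≥ 3 months (≈90 days) ✓; rating 5 ≥ 4 ✓ → eligible.
Phone Allowance — status full-time ✗ (requires part-time) → not eligible.
Stock Purchase Plan — status full-time ✓ (not excluded); no waiver, service 127 days < 180 days ✗ → not eligible.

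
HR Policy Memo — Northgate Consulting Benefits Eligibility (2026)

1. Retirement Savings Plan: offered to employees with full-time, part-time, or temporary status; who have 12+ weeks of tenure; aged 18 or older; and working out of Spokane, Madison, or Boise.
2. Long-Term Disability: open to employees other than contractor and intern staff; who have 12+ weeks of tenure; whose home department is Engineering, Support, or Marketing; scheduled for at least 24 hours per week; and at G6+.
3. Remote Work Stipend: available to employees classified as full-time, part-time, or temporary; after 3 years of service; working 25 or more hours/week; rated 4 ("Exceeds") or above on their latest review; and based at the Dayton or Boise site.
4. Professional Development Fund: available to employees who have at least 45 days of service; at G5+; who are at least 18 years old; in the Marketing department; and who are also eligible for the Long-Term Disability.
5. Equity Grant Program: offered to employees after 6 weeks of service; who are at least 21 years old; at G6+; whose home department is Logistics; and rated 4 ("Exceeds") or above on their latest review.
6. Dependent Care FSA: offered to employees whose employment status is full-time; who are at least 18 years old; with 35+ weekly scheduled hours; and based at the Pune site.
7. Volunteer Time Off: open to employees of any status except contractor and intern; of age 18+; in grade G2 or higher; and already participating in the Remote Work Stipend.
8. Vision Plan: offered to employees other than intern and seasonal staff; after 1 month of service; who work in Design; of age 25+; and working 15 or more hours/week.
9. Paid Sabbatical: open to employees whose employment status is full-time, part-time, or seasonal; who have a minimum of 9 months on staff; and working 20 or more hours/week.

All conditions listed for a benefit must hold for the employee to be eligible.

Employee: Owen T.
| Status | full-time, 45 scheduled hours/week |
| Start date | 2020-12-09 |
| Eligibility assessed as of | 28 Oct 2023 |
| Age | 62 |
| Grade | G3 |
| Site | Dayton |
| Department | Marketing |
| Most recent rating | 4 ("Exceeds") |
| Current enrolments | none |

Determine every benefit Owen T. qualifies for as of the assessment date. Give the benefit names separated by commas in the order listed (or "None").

Paid Sabbatical

Service from 2020-12-09 to 28 Oct 2023: 1053 days.
Retirement Savings Plan — status full-time ✓; service 1053 days ≥ 12 weeks (≈84 days) ✓; age 62 ≥ 18 ✓; site Dayton ✗ (not Spokane, Madison, or Boise) → not eligible.
Long-Term Disability — status full-time ✓ (not excluded); service 1053 days ≥ 12 weeks (≈84 days) ✓; dept Marketing ✓; 45 hrs/wk ≥ 24 ✓; grade G3 < G6 ✗ → not eligible.
Remote Work Stipend — status full-time ✓; service 1053 days < 3 years (≈1095 days) ✗ → not eligible.
Professional Development Fund — service 1053 days ≥ 45 days ✓; grade G3 < G5 ✗ → not eligible.
Equity Grant Program — service 1053 days ≥ 6 weeks (≈42 days) ✓; age 62 ≥ 21 ✓; grade G3 < G6 ✗ → not eligible.
Dependent Care FSA — status full-time ✓; age 62 ≥ 18 ✓; 45 hrs/wk ≥ 35 ✓; site Dayton ✗ (not Pune) → not eligible.
Volunteer Time Off — status full-time ✓ (not excluded); age 62 ≥ 18 ✓; grade G3 ≥ G2 ✓; not enrolled in Remote Work Stipend ✗ → not eligible.
Vision Plan — status full-time ✓ (not excluded); service 1053 days ≥ 1 month (≈30 days) ✓; dept Marketing ✗ → not eligible.
Paid Sabbatical — status full-time ✓; service 1053 days ≥ 9 months (≈270 days) ✓; 45 hrs/wk ≥ 20 ✓ → eligible.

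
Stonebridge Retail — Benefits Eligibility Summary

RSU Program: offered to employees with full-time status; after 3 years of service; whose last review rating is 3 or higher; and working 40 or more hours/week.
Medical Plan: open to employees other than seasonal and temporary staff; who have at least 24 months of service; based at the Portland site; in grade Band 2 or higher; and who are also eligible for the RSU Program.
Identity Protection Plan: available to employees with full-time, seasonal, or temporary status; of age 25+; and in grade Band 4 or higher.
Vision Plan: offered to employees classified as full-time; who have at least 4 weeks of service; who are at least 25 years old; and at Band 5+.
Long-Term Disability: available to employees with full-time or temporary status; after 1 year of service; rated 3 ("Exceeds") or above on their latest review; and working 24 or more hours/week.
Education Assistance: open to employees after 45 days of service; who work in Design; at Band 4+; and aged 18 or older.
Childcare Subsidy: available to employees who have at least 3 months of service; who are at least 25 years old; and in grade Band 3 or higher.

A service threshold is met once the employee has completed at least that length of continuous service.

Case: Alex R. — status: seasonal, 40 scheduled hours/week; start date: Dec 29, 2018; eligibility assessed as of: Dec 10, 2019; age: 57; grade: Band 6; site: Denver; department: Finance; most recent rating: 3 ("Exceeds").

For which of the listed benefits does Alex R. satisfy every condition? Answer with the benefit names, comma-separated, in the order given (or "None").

Service from Dec 29, 2018 to Dec 10, 2019: 346 days.
RSU Program — status seasonal ✗ (requires full-time) → not eligible.
Medical Plan — status seasonal ✗ (excluded) → not eligible.
Identity Protection Plan — status seasonal ✓; age 57 ≥ 25 ✓; grade Band 6 ≥ Band 4 ✓ → eligible.
Vision Plan — status seasonal ✗ (requires full-time) → not eligible.
Long-Term Disability — status seasonal ✗ (requires full-time or temporary) → not eligible.
Education Assistance — service 346 days ≥ 45 days ✓; dept Finance ✗ → not eligible.
Childcare Subsidy — service 346 days ≥ 3 months (≈90 days) ✓; age 57 ≥ 25 ✓; grade Band 6 ≥ Band 3 ✓ → eligible.

Identity Protection Plan, Childcare Subsidy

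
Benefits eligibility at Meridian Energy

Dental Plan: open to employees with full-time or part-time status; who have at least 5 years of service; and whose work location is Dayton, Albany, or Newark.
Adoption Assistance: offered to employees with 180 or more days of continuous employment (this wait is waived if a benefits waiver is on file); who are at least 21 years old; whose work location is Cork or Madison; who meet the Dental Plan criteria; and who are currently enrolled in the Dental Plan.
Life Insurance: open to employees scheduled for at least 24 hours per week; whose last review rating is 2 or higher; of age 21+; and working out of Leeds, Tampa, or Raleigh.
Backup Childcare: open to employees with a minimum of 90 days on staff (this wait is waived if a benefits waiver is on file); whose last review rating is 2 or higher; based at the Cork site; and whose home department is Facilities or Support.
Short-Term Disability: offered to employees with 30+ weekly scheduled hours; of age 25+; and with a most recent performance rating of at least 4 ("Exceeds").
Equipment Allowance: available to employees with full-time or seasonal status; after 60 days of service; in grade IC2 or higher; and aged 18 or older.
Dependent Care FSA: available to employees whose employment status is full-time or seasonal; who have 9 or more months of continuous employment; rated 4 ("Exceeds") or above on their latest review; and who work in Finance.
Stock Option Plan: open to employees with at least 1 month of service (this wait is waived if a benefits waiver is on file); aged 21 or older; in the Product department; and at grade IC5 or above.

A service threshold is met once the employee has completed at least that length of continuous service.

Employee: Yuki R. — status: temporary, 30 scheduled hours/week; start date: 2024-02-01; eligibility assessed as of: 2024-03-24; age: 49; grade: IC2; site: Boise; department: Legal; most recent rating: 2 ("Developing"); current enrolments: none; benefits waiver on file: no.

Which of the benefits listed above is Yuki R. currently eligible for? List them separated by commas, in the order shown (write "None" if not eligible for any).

None

Service from 2024-02-01 to 2024-03-24: 52 days.
Dental Plan — status temporary ✗ (requires full-time or part-time) → not eligible.
Adoption Assistance — no waiver, service 52 days < 180 days ✗ → not eligible.
Life Insurance — 30 hrs/wk ≥ 24 ✓; rating 2 ≥ 2 ✓; age 49 ≥ 21 ✓; site Boise ✗ (not Leeds, Tampa, or Raleigh) → not eligible.
Backup Childcare — no waiver, service 52 days < 90 days ✗ → not eligible.
Short-Term Disability — 30 hrs/wk ≥ 30 ✓; age 49 ≥ 25 ✓; rating 2 < 4 ✗ → not eligible.
Equipment Allowance — status temporary ✗ (requires full-time or seasonal) → not eligible.
Dependent Care FSA — status temporary ✗ (requires full-time or seasonal) → not eligible.
Stock Option Plan — no waiver, service 52 days ≥ 1 month (≈30 days) ✓; age 49 ≥ 21 ✓; dept Legal ✗ → not eligible.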